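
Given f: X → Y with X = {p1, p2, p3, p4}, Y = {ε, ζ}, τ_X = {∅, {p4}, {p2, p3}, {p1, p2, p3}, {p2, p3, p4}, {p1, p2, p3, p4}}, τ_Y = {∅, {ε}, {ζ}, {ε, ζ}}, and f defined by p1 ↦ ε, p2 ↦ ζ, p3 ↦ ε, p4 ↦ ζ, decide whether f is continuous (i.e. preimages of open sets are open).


f is NOT continuous.

Compute f^{-1}(U) for each U ∈ τ_Y:
  U = ∅: f^{-1}(U) = ∅ ∈ τ_X ✓.
  U = {ε}: f^{-1}(U) = {p1, p3} ∉ τ_X ✗.
  U = {ζ}: f^{-1}(U) = {p2, p4} ∉ τ_X ✗.
  U = {ε, ζ}: f^{-1}(U) = {p1, p2, p3, p4} ∈ τ_X ✓.
Found U = {ε} with f^{-1}(U) = {p1, p3} not in τ_X. Therefore f is NOT continuous.


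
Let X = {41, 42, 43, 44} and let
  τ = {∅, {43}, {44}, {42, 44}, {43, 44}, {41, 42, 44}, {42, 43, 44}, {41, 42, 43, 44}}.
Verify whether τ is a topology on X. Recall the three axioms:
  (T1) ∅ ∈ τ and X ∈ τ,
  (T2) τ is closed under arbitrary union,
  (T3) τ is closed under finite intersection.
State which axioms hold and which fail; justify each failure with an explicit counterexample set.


τ IS a topology on X.

Axiom (T1): ∅ ∈ τ? Yes; X ∈ τ? Yes.
Axiom (T2/T3): check pairwise unions and intersections of members of τ.
All pairwise intersections and unions checked — each lies in τ. Therefore τ satisfies (T1), (T2), (T3): it IS a topology on X.


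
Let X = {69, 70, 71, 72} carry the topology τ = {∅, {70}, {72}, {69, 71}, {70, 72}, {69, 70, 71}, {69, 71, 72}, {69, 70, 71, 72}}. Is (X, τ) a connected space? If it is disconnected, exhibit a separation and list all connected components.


(X, τ) is disconnected; components = [{70}, {72}, {69, 71}].

Find clopen sets (U ∈ τ with X ∖ U ∈ τ):
  U = ∅, X ∖ U = {69, 70, 71, 72} — both open, so U is clopen.
  U = {70}, X ∖ U = {69, 71, 72} — both open, so U is clopen.
  U = {72}, X ∖ U = {69, 70, 71} — both open, so U is clopen.
  U = {69, 71}, X ∖ U = {70, 72} — both open, so U is clopen.
  U = {70, 72}, X ∖ U = {69, 71} — both open, so U is clopen.
  U = {69, 70, 71}, X ∖ U = {72} — both open, so U is clopen.
  U = {69, 71, 72}, X ∖ U = {70} — both open, so U is clopen.
  U = {69, 70, 71, 72}, X ∖ U = ∅ — both open, so U is clopen.
Nontrivial clopen(s) exist: e.g. {72}. So (X, τ) is disconnected.
Compute connected components by grouping points that agree on all clopens:
  component: {70}
  component: {72}
  component: {69, 71}


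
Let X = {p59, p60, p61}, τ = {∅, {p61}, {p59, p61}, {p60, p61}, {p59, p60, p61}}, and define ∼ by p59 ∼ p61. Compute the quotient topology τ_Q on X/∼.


X/∼ = {[p59=p61], [p60]}; |τ_Q| = 3.

Equivalence classes: [p59=p61], [p60].
Quotient map π: X → X/∼ sends p59 ↦ [p59=p61], p60 ↦ [p60], p61 ↦ [p59=p61].
For each subset V ⊆ X/∼, compute π^{-1}(V) ⊆ X and check whether π^{-1}(V) ∈ τ. V is open in τ_Q iff π^{-1}(V) ∈ τ.
  V = {}: π^{-1}(V) = ∅ ∈ τ ✓.
  V = {[p59=p61]}: π^{-1}(V) = {p59, p61} ∈ τ ✓.
  V = {[p60]}: π^{-1}(V) = {p60} ∉ τ ✗.
  V = {[p59=p61], [p60]}: π^{-1}(V) = {p59, p60, p61} ∈ τ ✓.
Open sets in the quotient: τ_Q = {{}, {[p59=p61]}, {[p59=p61], [p60]}} (3 elements).


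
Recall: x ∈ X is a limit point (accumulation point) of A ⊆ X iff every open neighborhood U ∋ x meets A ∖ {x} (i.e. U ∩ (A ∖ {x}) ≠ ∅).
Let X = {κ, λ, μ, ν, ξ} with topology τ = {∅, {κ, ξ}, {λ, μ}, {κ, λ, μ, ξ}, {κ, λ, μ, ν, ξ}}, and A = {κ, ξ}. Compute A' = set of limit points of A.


A' = {κ, ν, ξ}

For each x ∈ X, list the open sets U ∈ τ with x ∈ U, then check whether U ∩ (A ∖ {x}) ≠ ∅ for every such U.
  x = κ: opens ∋ x are {κ, ξ}, {κ, λ, μ, ξ}, {κ, λ, μ, ν, ξ}; each meets A ∖ {κ}, so x IS a limit point.
  x = λ: open {λ, μ} ∋ x has {λ, μ} ∩ (A ∖ {λ}) = ∅, so x is NOT a limit point.
  x = μ: open {λ, μ} ∋ x has {λ, μ} ∩ (A ∖ {μ}) = ∅, so x is NOT a limit point.
  x = ν: opens ∋ x are {κ, λ, μ, ν, ξ}; each meets A ∖ {ν}, so x IS a limit point.
  x = ξ: opens ∋ x are {κ, ξ}, {κ, λ, μ, ξ}, {κ, λ, μ, ν, ξ}; each meets A ∖ {ξ}, so x IS a limit point.
Collecting: A' = {κ, ν, ξ}.


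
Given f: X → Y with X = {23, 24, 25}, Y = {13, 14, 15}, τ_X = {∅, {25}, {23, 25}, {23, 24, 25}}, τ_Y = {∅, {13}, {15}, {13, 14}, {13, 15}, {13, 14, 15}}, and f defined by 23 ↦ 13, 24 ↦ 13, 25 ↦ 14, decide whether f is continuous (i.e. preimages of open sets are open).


f is NOT continuous.

Compute f^{-1}(U) for each U ∈ τ_Y:
  U = ∅: f^{-1}(U) = ∅ ∈ τ_X ✓.
  U = {13}: f^{-1}(U) = {23, 24} ∉ τ_X ✗.
  U = {15}: f^{-1}(U) = ∅ ∈ τ_X ✓.
  U = {13, 14}: f^{-1}(U) = {23, 24, 25} ∈ τ_X ✓.
  U = {13, 15}: f^{-1}(U) = {23, 24} ∉ τ_X ✗.
  U = {13, 14, 15}: f^{-1}(U) = {23, 24, 25} ∈ τ_X ✓.
Found U = {13} with f^{-1}(U) = {23, 24} not in τ_X. Therefore f is NOT continuous.


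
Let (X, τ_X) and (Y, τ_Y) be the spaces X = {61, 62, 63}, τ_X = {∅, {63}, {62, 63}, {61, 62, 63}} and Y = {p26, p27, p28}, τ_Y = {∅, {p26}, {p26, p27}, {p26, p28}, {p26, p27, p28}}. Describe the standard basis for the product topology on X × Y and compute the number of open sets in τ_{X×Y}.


Basis B = {∅ × ∅, {63} × {p26}, {62, 63} × {p26}, {63} × {p26, p27}, {63} × {p26, p28}, {61, 62, 63} × {p26}, {63} × {p26, p27, p28}, {62, 63} × {p26, p27}, {62, 63} × {p26, p28}, {61, 62, 63} × {p26, p27}, {61, 62, 63} × {p26, p28}, {62, 63} × {p26, p27, p28}, {61, 62, 63} × {p26, p27, p28}}; |τ_{X×Y}| = 30.

Enumerate products U × V with U ∈ τ_X, V ∈ τ_Y (deduplicated):
  ∅ × ∅ = {} (∅)
  {63} × {p26} = {(63,p26)}
  {62, 63} × {p26} = {(62,p26), (63,p26)}
  {63} × {p26, p27} = {(63,p26), (63,p27)}
  {63} × {p26, p28} = {(63,p26), (63,p28)}
  {61, 62, 63} × {p26} = {(61,p26), (62,p26), (63,p26)}
  {63} × {p26, p27, p28} = {(63,p26), (63,p27), (63,p28)}
  {62, 63} × {p26, p27} = {(62,p26), (62,p27), (63,p26), (63,p27)}
  {62, 63} × {p26, p28} = {(62,p26), (62,p28), (63,p26), (63,p28)}
  {61, 62, 63} × {p26, p27} = {(61,p26), (61,p27), (62,p26), (62,p27), (63,p26), (63,p27)}
  {61, 62, 63} × {p26, p28} = {(61,p26), (61,p28), (62,p26), (62,p28), (63,p26), (63,p28)}
  {62, 63} × {p26, p27, p28} = {(62,p26), (62,p27), (62,p28), (63,p26), (63,p27), (63,p28)}
  {61, 62, 63} × {p26, p27, p28} = {(61,p26), (61,p27), (61,p28), (62,p26), (62,p27), (62,p28), (63,p26), (63,p27), (63,p28)}
These 13 distinct sets form the basis B.
Close under arbitrary unions to get τ_{X×Y}; counting gives |τ_{X×Y}| = 30.


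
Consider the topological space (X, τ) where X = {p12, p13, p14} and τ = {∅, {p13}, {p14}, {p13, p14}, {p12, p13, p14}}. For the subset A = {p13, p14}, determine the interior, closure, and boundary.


int(A) = {p13, p14}, cl(A) = {p12, p13, p14}, ∂A = {p12}.

Closed sets in (X, τ) are complements of opens:
  closed(X, τ) = {∅, {p12}, {p12, p13}, {p12, p14}, {p12, p13, p14}}.
int(A) = ⋃ {U ∈ τ : U ⊆ A}. Opens contained in A: ∅, {p13}, {p14}, {p13, p14}.
Taking the union of these: int(A) = {p13, p14}.
cl(A) = ⋂ {C closed : A ⊆ C}. Closed sets containing A: {p12, p13, p14}.
Intersecting these: cl(A) = {p12, p13, p14}.
∂A = cl(A) ∖ int(A) = {p12, p13, p14} ∖ {p13, p14} = {p12}.


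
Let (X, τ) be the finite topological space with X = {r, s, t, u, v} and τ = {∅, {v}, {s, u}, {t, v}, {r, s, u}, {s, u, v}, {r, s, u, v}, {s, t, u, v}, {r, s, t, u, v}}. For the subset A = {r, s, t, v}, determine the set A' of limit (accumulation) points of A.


A' = {r, t, u}

For each x ∈ X, list the open sets U ∈ τ with x ∈ U, then check whether U ∩ (A ∖ {x}) ≠ ∅ for every such U.
  x = r: opens ∋ x are {r, s, u}, {r, s, u, v}, {r, s, t, u, v}; each meets A ∖ {r}, so x IS a limit point.
  x = s: open {s, u} ∋ x has {s, u} ∩ (A ∖ {s}) = ∅, so x is NOT a limit point.
  x = t: opens ∋ x are {t, v}, {s, t, u, v}, {r, s, t, u, v}; each meets A ∖ {t}, so x IS a limit point.
  x = u: opens ∋ x are {s, u}, {r, s, u}, {s, u, v}, {r, s, u, v}, {s, t, u, v}, {r, s, t, u, v}; each meets A ∖ {u}, so x IS a limit point.
  x = v: open {v} ∋ x has {v} ∩ (A ∖ {v}) = ∅, so x is NOT a limit point.
Collecting: A' = {r, t, u}.


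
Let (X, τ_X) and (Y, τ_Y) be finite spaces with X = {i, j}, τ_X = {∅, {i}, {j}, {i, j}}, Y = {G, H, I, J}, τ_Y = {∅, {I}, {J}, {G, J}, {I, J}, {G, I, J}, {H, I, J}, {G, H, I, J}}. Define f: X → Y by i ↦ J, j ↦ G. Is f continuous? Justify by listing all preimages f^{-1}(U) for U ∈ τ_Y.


f IS continuous.

Compute f^{-1}(U) for each U ∈ τ_Y:
  U = ∅: f^{-1}(U) = ∅ ∈ τ_X ✓.
  U = {I}: f^{-1}(U) = ∅ ∈ τ_X ✓.
  U = {J}: f^{-1}(U) = {i} ∈ τ_X ✓.
  U = {G, J}: f^{-1}(U) = {i, j} ∈ τ_X ✓.
  U = {I, J}: f^{-1}(U) = {i} ∈ τ_X ✓.
  U = {G, I, J}: f^{-1}(U) = {i, j} ∈ τ_X ✓.
  U = {H, I, J}: f^{-1}(U) = {i} ∈ τ_X ✓.
  U = {G, H, I, J}: f^{-1}(U) = {i, j} ∈ τ_X ✓.
Every preimage lies in τ_X, so f IS continuous.


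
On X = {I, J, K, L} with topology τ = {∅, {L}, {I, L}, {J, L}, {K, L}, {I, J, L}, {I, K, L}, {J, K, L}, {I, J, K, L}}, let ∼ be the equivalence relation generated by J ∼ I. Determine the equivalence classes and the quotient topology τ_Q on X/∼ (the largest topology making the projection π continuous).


X/∼ = {[I=J], [K], [L]}; |τ_Q| = 5.

Equivalence classes: [I=J], [K], [L].
Quotient map π: X → X/∼ sends I ↦ [I=J], J ↦ [I=J], K ↦ [K], L ↦ [L].
For each subset V ⊆ X/∼, compute π^{-1}(V) ⊆ X and check whether π^{-1}(V) ∈ τ. V is open in τ_Q iff π^{-1}(V) ∈ τ.
  V = {}: π^{-1}(V) = ∅ ∈ τ ✓.
  V = {[I=J]}: π^{-1}(V) = {I, J} ∉ τ ✗.
  V = {[K]}: π^{-1}(V) = {K} ∉ τ ✗.
  V = {[I=J], [K]}: π^{-1}(V) = {I, J, K} ∉ τ ✗.
  V = {[L]}: π^{-1}(V) = {L} ∈ τ ✓.
  V = {[I=J], [L]}: π^{-1}(V) = {I, J, L} ∈ τ ✓.
  V = {[K], [L]}: π^{-1}(V) = {K, L} ∈ τ ✓.
  V = {[I=J], [K], [L]}: π^{-1}(V) = {I, J, K, L} ∈ τ ✓.
Open sets in the quotient: τ_Q = {{}, {[L]}, {[I=J], [L]}, {[K], [L]}, {[I=J], [K], [L]}} (5 elements).


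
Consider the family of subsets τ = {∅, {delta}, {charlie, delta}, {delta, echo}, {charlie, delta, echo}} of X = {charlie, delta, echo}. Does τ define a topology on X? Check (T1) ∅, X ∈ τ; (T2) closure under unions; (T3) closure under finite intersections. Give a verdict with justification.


τ IS a topology on X.

Axiom (T1): ∅ ∈ τ? Yes; X ∈ τ? Yes.
Axiom (T2/T3): check pairwise unions and intersections of members of τ.
All pairwise intersections and unions checked — each lies in τ. Therefore τ satisfies (T1), (T2), (T3): it IS a topology on X.


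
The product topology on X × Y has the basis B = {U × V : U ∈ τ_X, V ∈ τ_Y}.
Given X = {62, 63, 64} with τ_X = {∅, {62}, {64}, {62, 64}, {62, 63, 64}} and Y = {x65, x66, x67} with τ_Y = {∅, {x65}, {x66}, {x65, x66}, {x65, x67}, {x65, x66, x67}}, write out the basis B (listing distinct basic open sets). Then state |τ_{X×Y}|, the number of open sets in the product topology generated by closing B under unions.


Basis B = {∅ × ∅, {62} × {x65}, {62} × {x66}, {64} × {x65}, {64} × {x66}, {62} × {x65, x66}, {62} × {x65, x67}, {62, 64} × {x65}, {62, 64} × {x66}, {64} × {x65, x66}, {64} × {x65, x67}, {62} × {x65, x66, x67}, {62, 63, 64} × {x65}, {62, 63, 64} × {x66}, {64} × {x65, x66, x67}, {62, 64} × {x65, x66}, {62, 64} × {x65, x67}, {62, 64} × {x65, x66, x67}, {62, 63, 64} × {x65, x66}, {62, 63, 64} × {x65, x67}, {62, 63, 64} × {x65, x66, x67}}; |τ_{X×Y}| = 70.

Enumerate products U × V with U ∈ τ_X, V ∈ τ_Y (deduplicated):
  ∅ × ∅ = {} (∅)
  {62} × {x65} = {(62,x65)}
  {62} × {x66} = {(62,x66)}
  {64} × {x65} = {(64,x65)}
  {64} × {x66} = {(64,x66)}
  {62} × {x65, x66} = {(62,x65), (62,x66)}
  {62} × {x65, x67} = {(62,x65), (62,x67)}
  {62, 64} × {x65} = {(62,x65), (64,x65)}
  {62, 64} × {x66} = {(62,x66), (64,x66)}
  {64} × {x65, x66} = {(64,x65), (64,x66)}
  {64} × {x65, x67} = {(64,x65), (64,x67)}
  {62} × {x65, x66, x67} = {(62,x65), (62,x66), (62,x67)}
  {62, 63, 64} × {x65} = {(62,x65), (63,x65), (64,x65)}
  {62, 63, 64} × {x66} = {(62,x66), (63,x66), (64,x66)}
  {64} × {x65, x66, x67} = {(64,x65), (64,x66), (64,x67)}
  {62, 64} × {x65, x66} = {(62,x65), (62,x66), (64,x65), (64,x66)}
  {62, 64} × {x65, x67} = {(62,x65), (62,x67), (64,x65), (64,x67)}
  {62, 64} × {x65, x66, x67} = {(62,x65), (62,x66), (62,x67), (64,x65), (64,x66), (64,x67)}
  {62, 63, 64} × {x65, x66} = {(62,x65), (62,x66), (63,x65), (63,x66), (64,x65), (64,x66)}
  {62, 63, 64} × {x65, x67} = {(62,x65), (62,x67), (63,x65), (63,x67), (64,x65), (64,x67)}
  {62, 63, 64} × {x65, x66, x67} = {(62,x65), (62,x66), (62,x67), (63,x65), (63,x66), (63,x67), (64,x65), (64,x66), (64,x67)}
These 21 distinct sets form the basis B.
Close under arbitrary unions to get τ_{X×Y}; counting gives |τ_{X×Y}| = 70.


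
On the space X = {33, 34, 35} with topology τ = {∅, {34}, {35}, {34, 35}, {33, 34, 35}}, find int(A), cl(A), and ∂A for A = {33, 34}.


int(A) = {34}, cl(A) = {33, 34}, ∂A = {33}.

Closed sets in (X, τ) are complements of opens:
  closed(X, τ) = {∅, {33}, {33, 34}, {33, 35}, {33, 34, 35}}.
int(A) = ⋃ {U ∈ τ : U ⊆ A}. Opens contained in A: ∅, {34}.
Taking the union of these: int(A) = {34}.
cl(A) = ⋂ {C closed : A ⊆ C}. Closed sets containing A: {33, 34}, {33, 34, 35}.
Intersecting these: cl(A) = {33, 34}.
∂A = cl(A) ∖ int(A) = {33, 34} ∖ {34} = {33}.


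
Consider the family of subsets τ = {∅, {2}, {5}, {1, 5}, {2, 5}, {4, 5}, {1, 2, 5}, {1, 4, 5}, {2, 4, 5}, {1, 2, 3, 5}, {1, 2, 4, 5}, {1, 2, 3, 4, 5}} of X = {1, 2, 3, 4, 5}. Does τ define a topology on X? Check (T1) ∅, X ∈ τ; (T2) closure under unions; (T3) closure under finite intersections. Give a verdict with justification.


τ IS a topology on X.

Axiom (T1): ∅ ∈ τ? Yes; X ∈ τ? Yes.
Axiom (T2/T3): check pairwise unions and intersections of members of τ.
All pairwise intersections and unions checked — each lies in τ. Therefore τ satisfies (T1), (T2), (T3): it IS a topology on X.


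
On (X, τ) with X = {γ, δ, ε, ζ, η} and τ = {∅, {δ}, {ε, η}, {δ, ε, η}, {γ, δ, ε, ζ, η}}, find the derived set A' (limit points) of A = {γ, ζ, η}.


A' = {γ, ε, ζ}

For each x ∈ X, list the open sets U ∈ τ with x ∈ U, then check whether U ∩ (A ∖ {x}) ≠ ∅ for every such U.
  x = γ: opens ∋ x are {γ, δ, ε, ζ, η}; each meets A ∖ {γ}, so x IS a limit point.
  x = δ: open {δ} ∋ x has {δ} ∩ (A ∖ {δ}) = ∅, so x is NOT a limit point.
  x = ε: opens ∋ x are {ε, η}, {δ, ε, η}, {γ, δ, ε, ζ, η}; each meets A ∖ {ε}, so x IS a limit point.
  x = ζ: opens ∋ x are {γ, δ, ε, ζ, η}; each meets A ∖ {ζ}, so x IS a limit point.
  x = η: open {ε, η} ∋ x has {ε, η} ∩ (A ∖ {η}) = ∅, so x is NOT a limit point.
Collecting: A' = {γ, ε, ζ}.


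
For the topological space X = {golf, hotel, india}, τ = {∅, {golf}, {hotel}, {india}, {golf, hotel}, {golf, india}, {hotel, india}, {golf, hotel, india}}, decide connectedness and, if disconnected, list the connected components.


(X, τ) is disconnected; components = [{golf}, {hotel}, {india}].

Find clopen sets (U ∈ τ with X ∖ U ∈ τ):
  U = ∅, X ∖ U = {golf, hotel, india} — both open, so U is clopen.
  U = {golf}, X ∖ U = {hotel, india} — both open, so U is clopen.
  U = {hotel}, X ∖ U = {golf, india} — both open, so U is clopen.
  U = {india}, X ∖ U = {golf, hotel} — both open, so U is clopen.
  U = {golf, hotel}, X ∖ U = {india} — both open, so U is clopen.
  U = {golf, india}, X ∖ U = {hotel} — both open, so U is clopen.
  U = {hotel, india}, X ∖ U = {golf} — both open, so U is clopen.
  U = {golf, hotel, india}, X ∖ U = ∅ — both open, so U is clopen.
Nontrivial clopen(s) exist: e.g. {hotel, india}. So (X, τ) is disconnected.
Compute connected components by grouping points that agree on all clopens:
  component: {golf}
  component: {hotel}
  component: {india}


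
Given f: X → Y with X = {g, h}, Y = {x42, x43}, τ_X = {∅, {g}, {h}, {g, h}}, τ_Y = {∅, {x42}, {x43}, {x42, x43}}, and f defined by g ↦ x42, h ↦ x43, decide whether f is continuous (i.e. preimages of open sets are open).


f IS continuous.

Compute f^{-1}(U) for each U ∈ τ_Y:
  U = ∅: f^{-1}(U) = ∅ ∈ τ_X ✓.
  U = {x42}: f^{-1}(U) = {g} ∈ τ_X ✓.
  U = {x43}: f^{-1}(U) = {h} ∈ τ_X ✓.
  U = {x42, x43}: f^{-1}(U) = {g, h} ∈ τ_X ✓.
Every preimage lies in τ_X, so f IS continuous.


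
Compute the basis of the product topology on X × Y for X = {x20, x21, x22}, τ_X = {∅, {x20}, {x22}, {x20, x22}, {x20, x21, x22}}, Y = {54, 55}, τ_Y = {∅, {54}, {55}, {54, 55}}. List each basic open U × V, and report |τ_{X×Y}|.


Basis B = {∅ × ∅, {x20} × {54}, {x20} × {55}, {x22} × {54}, {x22} × {55}, {x20} × {54, 55}, {x20, x22} × {54}, {x20, x22} × {55}, {x22} × {54, 55}, {x20, x21, x22} × {54}, {x20, x21, x22} × {55}, {x20, x22} × {54, 55}, {x20, x21, x22} × {54, 55}}; |τ_{X×Y}| = 25.

Enumerate products U × V with U ∈ τ_X, V ∈ τ_Y (deduplicated):
  ∅ × ∅ = {} (∅)
  {x20} × {54} = {(x20,54)}
  {x20} × {55} = {(x20,55)}
  {x22} × {54} = {(x22,54)}
  {x22} × {55} = {(x22,55)}
  {x20} × {54, 55} = {(x20,54), (x20,55)}
  {x20, x22} × {54} = {(x20,54), (x22,54)}
  {x20, x22} × {55} = {(x20,55), (x22,55)}
  {x22} × {54, 55} = {(x22,54), (x22,55)}
  {x20, x21, x22} × {54} = {(x20,54), (x21,54), (x22,54)}
  {x20, x21, x22} × {55} = {(x20,55), (x21,55), (x22,55)}
  {x20, x22} × {54, 55} = {(x20,54), (x20,55), (x22,54), (x22,55)}
  {x20, x21, x22} × {54, 55} = {(x20,54), (x20,55), (x21,54), (x21,55), (x22,54), (x22,55)}
These 13 distinct sets form the basis B.
Close under arbitrary unions to get τ_{X×Y}; counting gives |τ_{X×Y}| = 25.


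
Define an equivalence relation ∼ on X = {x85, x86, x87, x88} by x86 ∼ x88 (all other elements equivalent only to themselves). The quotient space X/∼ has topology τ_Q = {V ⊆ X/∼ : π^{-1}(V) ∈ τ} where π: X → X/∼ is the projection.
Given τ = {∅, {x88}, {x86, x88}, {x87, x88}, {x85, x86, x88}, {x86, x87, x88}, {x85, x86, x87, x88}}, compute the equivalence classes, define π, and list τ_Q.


X/∼ = {[x85], [x86=x88], [x87]}; |τ_Q| = 5.

Equivalence classes: [x85], [x86=x88], [x87].
Quotient map π: X → X/∼ sends x85 ↦ [x85], x86 ↦ [x86=x88], x87 ↦ [x87], x88 ↦ [x86=x88].
For each subset V ⊆ X/∼, compute π^{-1}(V) ⊆ X and check whether π^{-1}(V) ∈ τ. V is open in τ_Q iff π^{-1}(V) ∈ τ.
  V = {}: π^{-1}(V) = ∅ ∈ τ ✓.
  V = {[x85]}: π^{-1}(V) = {x85} ∉ τ ✗.
  V = {[x86=x88]}: π^{-1}(V) = {x86, x88} ∈ τ ✓.
  V = {[x85], [x86=x88]}: π^{-1}(V) = {x85, x86, x88} ∈ τ ✓.
  V = {[x87]}: π^{-1}(V) = {x87} ∉ τ ✗.
  V = {[x85], [x87]}: π^{-1}(V) = {x85, x87} ∉ τ ✗.
  V = {[x86=x88], [x87]}: π^{-1}(V) = {x86, x87, x88} ∈ τ ✓.
  V = {[x85], [x86=x88], [x87]}: π^{-1}(V) = {x85, x86, x87, x88} ∈ τ ✓.
Open sets in the quotient: τ_Q = {{}, {[x86=x88]}, {[x85], [x86=x88]}, {[x86=x88], [x87]}, {[x85], [x86=x88], [x87]}} (5 elements).


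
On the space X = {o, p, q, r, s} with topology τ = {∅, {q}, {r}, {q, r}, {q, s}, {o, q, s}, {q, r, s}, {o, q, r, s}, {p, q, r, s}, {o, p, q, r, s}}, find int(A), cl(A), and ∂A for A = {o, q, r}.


int(A) = {q, r}, cl(A) = {o, p, q, r, s}, ∂A = {o, p, s}.

Closed sets in (X, τ) are complements of opens:
  closed(X, τ) = {∅, {o}, {p}, {o, p}, {p, r}, {o, p, r}, {o, p, s}, {o, p, q, s}, {o, p, r, s}, {o, p, q, r, s}}.
int(A) = ⋃ {U ∈ τ : U ⊆ A}. Opens contained in A: ∅, {q}, {r}, {q, r}.
Taking the union of these: int(A) = {q, r}.
cl(A) = ⋂ {C closed : A ⊆ C}. Closed sets containing A: {o, p, q, r, s}.
Intersecting these: cl(A) = {o, p, q, r, s}.
∂A = cl(A) ∖ int(A) = {o, p, q, r, s} ∖ {q, r} = {o, p, s}.


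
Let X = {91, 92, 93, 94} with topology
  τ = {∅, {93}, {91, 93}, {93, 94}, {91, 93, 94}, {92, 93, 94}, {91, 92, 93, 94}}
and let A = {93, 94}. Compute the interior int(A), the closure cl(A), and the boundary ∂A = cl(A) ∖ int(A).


int(A) = {93, 94}, cl(A) = {91, 92, 93, 94}, ∂A = {91, 92}.

Closed sets in (X, τ) are complements of opens:
  closed(X, τ) = {∅, {91}, {92}, {91, 92}, {92, 94}, {91, 92, 94}, {91, 92, 93, 94}}.
int(A) = ⋃ {U ∈ τ : U ⊆ A}. Opens contained in A: ∅, {93}, {93, 94}.
Taking the union of these: int(A) = {93, 94}.
cl(A) = ⋂ {C closed : A ⊆ C}. Closed sets containing A: {91, 92, 93, 94}.
Intersecting these: cl(A) = {91, 92, 93, 94}.
∂A = cl(A) ∖ int(A) = {91, 92, 93, 94} ∖ {93, 94} = {91, 92}.


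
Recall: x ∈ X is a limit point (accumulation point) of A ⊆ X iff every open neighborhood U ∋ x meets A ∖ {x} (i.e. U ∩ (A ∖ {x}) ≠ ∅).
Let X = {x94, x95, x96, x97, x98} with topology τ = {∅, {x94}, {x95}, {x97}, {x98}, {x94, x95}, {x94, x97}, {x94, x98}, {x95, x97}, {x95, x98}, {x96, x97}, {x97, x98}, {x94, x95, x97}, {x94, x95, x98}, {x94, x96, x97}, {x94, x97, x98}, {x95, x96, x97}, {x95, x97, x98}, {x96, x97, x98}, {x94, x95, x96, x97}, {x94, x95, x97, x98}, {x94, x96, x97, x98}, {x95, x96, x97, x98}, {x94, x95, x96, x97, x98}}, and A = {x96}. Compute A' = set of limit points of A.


A' = ∅

For each x ∈ X, list the open sets U ∈ τ with x ∈ U, then check whether U ∩ (A ∖ {x}) ≠ ∅ for every such U.
  x = x94: open {x94} ∋ x has {x94} ∩ (A ∖ {x94}) = ∅, so x is NOT a limit point.
  x = x95: open {x95} ∋ x has {x95} ∩ (A ∖ {x95}) = ∅, so x is NOT a limit point.
  x = x96: open {x96, x97} ∋ x has {x96, x97} ∩ (A ∖ {x96}) = ∅, so x is NOT a limit point.
  x = x97: open {x97} ∋ x has {x97} ∩ (A ∖ {x97}) = ∅, so x is NOT a limit point.
  x = x98: open {x98} ∋ x has {x98} ∩ (A ∖ {x98}) = ∅, so x is NOT a limit point.
Collecting: A' = ∅.


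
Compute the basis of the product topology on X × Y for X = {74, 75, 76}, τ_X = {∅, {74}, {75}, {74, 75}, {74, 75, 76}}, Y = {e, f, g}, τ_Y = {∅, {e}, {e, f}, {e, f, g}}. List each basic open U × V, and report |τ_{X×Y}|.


Basis B = {∅ × ∅, {74} × {e}, {75} × {e}, {74} × {e, f}, {74, 75} × {e}, {75} × {e, f}, {74} × {e, f, g}, {74, 75, 76} × {e}, {75} × {e, f, g}, {74, 75} × {e, f}, {74, 75} × {e, f, g}, {74, 75, 76} × {e, f}, {74, 75, 76} × {e, f, g}}; |τ_{X×Y}| = 30.

Enumerate products U × V with U ∈ τ_X, V ∈ τ_Y (deduplicated):
  ∅ × ∅ = {} (∅)
  {74} × {e} = {(74,e)}
  {75} × {e} = {(75,e)}
  {74} × {e, f} = {(74,e), (74,f)}
  {74, 75} × {e} = {(74,e), (75,e)}
  {75} × {e, f} = {(75,e), (75,f)}
  {74} × {e, f, g} = {(74,e), (74,f), (74,g)}
  {74, 75, 76} × {e} = {(74,e), (75,e), (76,e)}
  {75} × {e, f, g} = {(75,e), (75,f), (75,g)}
  {74, 75} × {e, f} = {(74,e), (74,f), (75,e), (75,f)}
  {74, 75} × {e, f, g} = {(74,e), (74,f), (74,g), (75,e), (75,f), (75,g)}
  {74, 75, 76} × {e, f} = {(74,e), (74,f), (75,e), (75,f), (76,e), (76,f)}
  {74, 75, 76} × {e, f, g} = {(74,e), (74,f), (74,g), (75,e), (75,f), (75,g), (76,e), (76,f), (76,g)}
These 13 distinct sets form the basis B.
Close under arbitrary unions to get τ_{X×Y}; counting gives |τ_{X×Y}| = 30.


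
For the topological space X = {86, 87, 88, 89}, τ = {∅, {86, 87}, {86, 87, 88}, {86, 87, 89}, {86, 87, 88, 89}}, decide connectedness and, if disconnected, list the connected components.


(X, τ) is connected.

Find clopen sets (U ∈ τ with X ∖ U ∈ τ):
  U = ∅, X ∖ U = {86, 87, 88, 89} — both open, so U is clopen.
  U = {86, 87, 88, 89}, X ∖ U = ∅ — both open, so U is clopen.
Only trivial clopens (∅ and X) exist, so (X, τ) is connected.
Compute connected components by grouping points that agree on all clopens:
  component: {86, 87, 88, 89}


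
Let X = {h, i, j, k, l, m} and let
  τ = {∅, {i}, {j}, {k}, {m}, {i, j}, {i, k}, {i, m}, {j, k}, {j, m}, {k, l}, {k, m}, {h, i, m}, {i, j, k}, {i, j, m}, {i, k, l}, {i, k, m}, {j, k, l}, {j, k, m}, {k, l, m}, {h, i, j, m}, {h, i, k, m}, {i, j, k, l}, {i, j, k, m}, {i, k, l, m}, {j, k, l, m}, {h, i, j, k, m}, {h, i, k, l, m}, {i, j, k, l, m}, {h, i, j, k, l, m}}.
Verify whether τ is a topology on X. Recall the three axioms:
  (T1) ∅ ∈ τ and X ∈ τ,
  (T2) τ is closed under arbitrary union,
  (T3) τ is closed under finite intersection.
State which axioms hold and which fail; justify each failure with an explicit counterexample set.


τ IS a topology on X.

Axiom (T1): ∅ ∈ τ? Yes; X ∈ τ? Yes.
Axiom (T2/T3): check pairwise unions and intersections of members of τ.
All pairwise intersections and unions checked — each lies in τ. Therefore τ satisfies (T1), (T2), (T3): it IS a topology on X.


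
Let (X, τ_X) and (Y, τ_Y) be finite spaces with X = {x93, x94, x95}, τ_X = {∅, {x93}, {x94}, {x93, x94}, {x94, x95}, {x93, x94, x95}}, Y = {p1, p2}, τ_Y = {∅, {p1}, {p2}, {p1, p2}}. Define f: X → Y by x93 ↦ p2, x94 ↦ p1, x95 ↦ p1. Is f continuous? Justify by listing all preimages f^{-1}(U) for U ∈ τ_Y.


f IS continuous.

Compute f^{-1}(U) for each U ∈ τ_Y:
  U = ∅: f^{-1}(U) = ∅ ∈ τ_X ✓.
  U = {p1}: f^{-1}(U) = {x94, x95} ∈ τ_X ✓.
  U = {p2}: f^{-1}(U) = {x93} ∈ τ_X ✓.
  U = {p1, p2}: f^{-1}(U) = {x93, x94, x95} ∈ τ_X ✓.
Every preimage lies in τ_X, so f IS continuous.


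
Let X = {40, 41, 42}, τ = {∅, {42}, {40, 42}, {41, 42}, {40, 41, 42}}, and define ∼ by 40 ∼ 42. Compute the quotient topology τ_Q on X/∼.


X/∼ = {[40=42], [41]}; |τ_Q| = 3.

Equivalence classes: [40=42], [41].
Quotient map π: X → X/∼ sends 40 ↦ [40=42], 41 ↦ [41], 42 ↦ [40=42].
For each subset V ⊆ X/∼, compute π^{-1}(V) ⊆ X and check whether π^{-1}(V) ∈ τ. V is open in τ_Q iff π^{-1}(V) ∈ τ.
  V = {}: π^{-1}(V) = ∅ ∈ τ ✓.
  V = {[40=42]}: π^{-1}(V) = {40, 42} ∈ τ ✓.
  V = {[41]}: π^{-1}(V) = {41} ∉ τ ✗.
  V = {[40=42], [41]}: π^{-1}(V) = {40, 41, 42} ∈ τ ✓.
Open sets in the quotient: τ_Q = {{}, {[40=42]}, {[40=42], [41]}} (3 elements).


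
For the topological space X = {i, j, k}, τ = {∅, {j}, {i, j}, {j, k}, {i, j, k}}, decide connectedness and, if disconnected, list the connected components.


(X, τ) is connected.

Find clopen sets (U ∈ τ with X ∖ U ∈ τ):
  U = ∅, X ∖ U = {i, j, k} — both open, so U is clopen.
  U = {i, j, k}, X ∖ U = ∅ — both open, so U is clopen.
Only trivial clopens (∅ and X) exist, so (X, τ) is connected.
Compute connected components by grouping points that agree on all clopens:
  component: {i, j, k}


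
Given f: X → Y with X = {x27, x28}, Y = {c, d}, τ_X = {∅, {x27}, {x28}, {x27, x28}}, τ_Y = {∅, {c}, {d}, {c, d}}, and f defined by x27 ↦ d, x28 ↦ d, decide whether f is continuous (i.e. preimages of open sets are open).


f IS continuous.

Compute f^{-1}(U) for each U ∈ τ_Y:
  U = ∅: f^{-1}(U) = ∅ ∈ τ_X ✓.
  U = {c}: f^{-1}(U) = ∅ ∈ τ_X ✓.
  U = {d}: f^{-1}(U) = {x27, x28} ∈ τ_X ✓.
  U = {c, d}: f^{-1}(U) = {x27, x28} ∈ τ_X ✓.
Every preimage lies in τ_X, so f IS continuous.


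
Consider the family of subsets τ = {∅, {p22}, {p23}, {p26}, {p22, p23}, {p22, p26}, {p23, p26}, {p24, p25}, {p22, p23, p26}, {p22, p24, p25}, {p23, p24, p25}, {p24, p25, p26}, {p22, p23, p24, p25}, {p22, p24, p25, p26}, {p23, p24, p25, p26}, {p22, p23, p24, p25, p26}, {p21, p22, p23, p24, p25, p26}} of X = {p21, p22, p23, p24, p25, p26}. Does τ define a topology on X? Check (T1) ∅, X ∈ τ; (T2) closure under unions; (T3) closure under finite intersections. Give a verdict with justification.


τ IS a topology on X.

Axiom (T1): ∅ ∈ τ? Yes; X ∈ τ? Yes.
Axiom (T2/T3): check pairwise unions and intersections of members of τ.
All pairwise intersections and unions checked — each lies in τ. Therefore τ satisfies (T1), (T2), (T3): it IS a topology on X.


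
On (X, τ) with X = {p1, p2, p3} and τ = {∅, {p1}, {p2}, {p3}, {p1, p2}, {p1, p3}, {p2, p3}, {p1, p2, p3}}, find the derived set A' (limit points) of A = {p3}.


A' = ∅

For each x ∈ X, list the open sets U ∈ τ with x ∈ U, then check whether U ∩ (A ∖ {x}) ≠ ∅ for every such U.
  x = p1: open {p1} ∋ x has {p1} ∩ (A ∖ {p1}) = ∅, so x is NOT a limit point.
  x = p2: open {p2} ∋ x has {p2} ∩ (A ∖ {p2}) = ∅, so x is NOT a limit point.
  x = p3: open {p3} ∋ x has {p3} ∩ (A ∖ {p3}) = ∅, so x is NOT a limit point.
Collecting: A' = ∅.


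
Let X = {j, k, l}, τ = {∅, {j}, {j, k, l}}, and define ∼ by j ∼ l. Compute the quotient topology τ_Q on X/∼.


X/∼ = {[j=l], [k]}; |τ_Q| = 2.

Equivalence classes: [j=l], [k].
Quotient map π: X → X/∼ sends j ↦ [j=l], k ↦ [k], l ↦ [j=l].
For each subset V ⊆ X/∼, compute π^{-1}(V) ⊆ X and check whether π^{-1}(V) ∈ τ. V is open in τ_Q iff π^{-1}(V) ∈ τ.
  V = {}: π^{-1}(V) = ∅ ∈ τ ✓.
  V = {[j=l]}: π^{-1}(V) = {j, l} ∉ τ ✗.
  V = {[k]}: π^{-1}(V) = {k} ∉ τ ✗.
  V = {[j=l], [k]}: π^{-1}(V) = {j, k, l} ∈ τ ✓.
Open sets in the quotient: τ_Q = {{}, {[j=l], [k]}} (2 elements).


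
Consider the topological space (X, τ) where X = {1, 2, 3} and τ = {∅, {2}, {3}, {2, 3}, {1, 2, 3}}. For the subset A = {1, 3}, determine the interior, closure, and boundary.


int(A) = {3}, cl(A) = {1, 3}, ∂A = {1}.

Closed sets in (X, τ) are complements of opens:
  closed(X, τ) = {∅, {1}, {1, 2}, {1, 3}, {1, 2, 3}}.
int(A) = ⋃ {U ∈ τ : U ⊆ A}. Opens contained in A: ∅, {3}.
Taking the union of these: int(A) = {3}.
cl(A) = ⋂ {C closed : A ⊆ C}. Closed sets containing A: {1, 3}, {1, 2, 3}.
Intersecting these: cl(A) = {1, 3}.
∂A = cl(A) ∖ int(A) = {1, 3} ∖ {3} = {1}.


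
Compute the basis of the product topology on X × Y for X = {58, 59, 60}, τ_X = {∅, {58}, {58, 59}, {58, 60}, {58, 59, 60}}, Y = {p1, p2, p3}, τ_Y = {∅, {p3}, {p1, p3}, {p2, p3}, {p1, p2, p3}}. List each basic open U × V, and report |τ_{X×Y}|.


Basis B = {∅ × ∅, {58} × {p3}, {58} × {p1, p3}, {58} × {p2, p3}, {58, 59} × {p3}, {58, 60} × {p3}, {58} × {p1, p2, p3}, {58, 59, 60} × {p3}, {58, 59} × {p1, p3}, {58, 60} × {p1, p3}, {58, 59} × {p2, p3}, {58, 60} × {p2, p3}, {58, 59} × {p1, p2, p3}, {58, 60} × {p1, p2, p3}, {58, 59, 60} × {p1, p3}, {58, 59, 60} × {p2, p3}, {58, 59, 60} × {p1, p2, p3}}; |τ_{X×Y}| = 48.

Enumerate products U × V with U ∈ τ_X, V ∈ τ_Y (deduplicated):
  ∅ × ∅ = {} (∅)
  {58} × {p3} = {(58,p3)}
  {58} × {p1, p3} = {(58,p1), (58,p3)}
  {58} × {p2, p3} = {(58,p2), (58,p3)}
  {58, 59} × {p3} = {(58,p3), (59,p3)}
  {58, 60} × {p3} = {(58,p3), (60,p3)}
  {58} × {p1, p2, p3} = {(58,p1), (58,p2), (58,p3)}
  {58, 59, 60} × {p3} = {(58,p3), (59,p3), (60,p3)}
  {58, 59} × {p1, p3} = {(58,p1), (58,p3), (59,p1), (59,p3)}
  {58, 60} × {p1, p3} = {(58,p1), (58,p3), (60,p1), (60,p3)}
  {58, 59} × {p2, p3} = {(58,p2), (58,p3), (59,p2), (59,p3)}
  {58, 60} × {p2, p3} = {(58,p2), (58,p3), (60,p2), (60,p3)}
  {58, 59} × {p1, p2, p3} = {(58,p1), (58,p2), (58,p3), (59,p1), (59,p2), (59,p3)}
  {58, 60} × {p1, p2, p3} = {(58,p1), (58,p2), (58,p3), (60,p1), (60,p2), (60,p3)}
  {58, 59, 60} × {p1, p3} = {(58,p1), (58,p3), (59,p1), (59,p3), (60,p1), (60,p3)}
  {58, 59, 60} × {p2, p3} = {(58,p2), (58,p3), (59,p2), (59,p3), (60,p2), (60,p3)}
  {58, 59, 60} × {p1, p2, p3} = {(58,p1), (58,p2), (58,p3), (59,p1), (59,p2), (59,p3), (60,p1), (60,p2), (60,p3)}
These 17 distinct sets form the basis B.
Close under arbitrary unions to get τ_{X×Y}; counting gives |τ_{X×Y}| = 48.


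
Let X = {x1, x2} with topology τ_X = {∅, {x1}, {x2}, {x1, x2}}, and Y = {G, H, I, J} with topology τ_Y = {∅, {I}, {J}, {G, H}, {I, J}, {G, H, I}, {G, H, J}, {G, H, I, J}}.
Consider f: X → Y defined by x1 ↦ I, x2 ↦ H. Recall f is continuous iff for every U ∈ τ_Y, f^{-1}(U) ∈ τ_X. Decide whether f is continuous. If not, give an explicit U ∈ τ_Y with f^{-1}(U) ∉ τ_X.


f IS continuous.

Compute f^{-1}(U) for each U ∈ τ_Y:
  U = ∅: f^{-1}(U) = ∅ ∈ τ_X ✓.
  U = {I}: f^{-1}(U) = {x1} ∈ τ_X ✓.
  U = {J}: f^{-1}(U) = ∅ ∈ τ_X ✓.
  U = {G, H}: f^{-1}(U) = {x2} ∈ τ_X ✓.
  U = {I, J}: f^{-1}(U) = {x1} ∈ τ_X ✓.
  U = {G, H, I}: f^{-1}(U) = {x1, x2} ∈ τ_X ✓.
  U = {G, H, J}: f^{-1}(U) = {x2} ∈ τ_X ✓.
  U = {G, H, I, J}: f^{-1}(U) = {x1, x2} ∈ τ_X ✓.
Every preimage lies in τ_X, so f IS continuous.


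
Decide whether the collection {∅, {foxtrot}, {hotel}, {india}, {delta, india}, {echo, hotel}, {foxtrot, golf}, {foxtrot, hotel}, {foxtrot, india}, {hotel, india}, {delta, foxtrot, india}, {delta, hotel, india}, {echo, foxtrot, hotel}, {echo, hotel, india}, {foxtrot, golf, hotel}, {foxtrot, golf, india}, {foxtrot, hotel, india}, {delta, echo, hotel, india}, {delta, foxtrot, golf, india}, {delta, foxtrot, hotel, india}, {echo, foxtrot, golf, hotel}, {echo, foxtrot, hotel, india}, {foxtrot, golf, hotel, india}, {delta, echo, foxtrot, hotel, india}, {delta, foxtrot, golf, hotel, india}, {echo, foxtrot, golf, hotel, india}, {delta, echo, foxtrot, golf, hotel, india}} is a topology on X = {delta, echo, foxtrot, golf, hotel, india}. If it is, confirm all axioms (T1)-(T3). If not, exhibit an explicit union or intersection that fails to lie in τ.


τ IS a topology on X.

Axiom (T1): ∅ ∈ τ? Yes; X ∈ τ? Yes.
Axiom (T2/T3): check pairwise unions and intersections of members of τ.
All pairwise intersections and unions checked — each lies in τ. Therefore τ satisfies (T1), (T2), (T3): it IS a topology on X.


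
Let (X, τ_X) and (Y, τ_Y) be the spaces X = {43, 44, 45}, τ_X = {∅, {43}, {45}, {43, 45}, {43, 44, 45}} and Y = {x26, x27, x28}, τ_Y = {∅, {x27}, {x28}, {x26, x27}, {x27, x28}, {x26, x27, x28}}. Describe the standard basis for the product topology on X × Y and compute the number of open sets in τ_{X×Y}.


Basis B = {∅ × ∅, {43} × {x27}, {43} × {x28}, {45} × {x27}, {45} × {x28}, {43} × {x26, x27}, {43} × {x27, x28}, {43, 45} × {x27}, {43, 45} × {x28}, {45} × {x26, x27}, {45} × {x27, x28}, {43} × {x26, x27, x28}, {43, 44, 45} × {x27}, {43, 44, 45} × {x28}, {45} × {x26, x27, x28}, {43, 45} × {x26, x27}, {43, 45} × {x27, x28}, {43, 45} × {x26, x27, x28}, {43, 44, 45} × {x26, x27}, {43, 44, 45} × {x27, x28}, {43, 44, 45} × {x26, x27, x28}}; |τ_{X×Y}| = 70.

Enumerate products U × V with U ∈ τ_X, V ∈ τ_Y (deduplicated):
  ∅ × ∅ = {} (∅)
  {43} × {x27} = {(43,x27)}
  {43} × {x28} = {(43,x28)}
  {45} × {x27} = {(45,x27)}
  {45} × {x28} = {(45,x28)}
  {43} × {x26, x27} = {(43,x26), (43,x27)}
  {43} × {x27, x28} = {(43,x27), (43,x28)}
  {43, 45} × {x27} = {(43,x27), (45,x27)}
  {43, 45} × {x28} = {(43,x28), (45,x28)}
  {45} × {x26, x27} = {(45,x26), (45,x27)}
  {45} × {x27, x28} = {(45,x27), (45,x28)}
  {43} × {x26, x27, x28} = {(43,x26), (43,x27), (43,x28)}
  {43, 44, 45} × {x27} = {(43,x27), (44,x27), (45,x27)}
  {43, 44, 45} × {x28} = {(43,x28), (44,x28), (45,x28)}
  {45} × {x26, x27, x28} = {(45,x26), (45,x27), (45,x28)}
  {43, 45} × {x26, x27} = {(43,x26), (43,x27), (45,x26), (45,x27)}
  {43, 45} × {x27, x28} = {(43,x27), (43,x28), (45,x27), (45,x28)}
  {43, 45} × {x26, x27, x28} = {(43,x26), (43,x27), (43,x28), (45,x26), (45,x27), (45,x28)}
  {43, 44, 45} × {x26, x27} = {(43,x26), (43,x27), (44,x26), (44,x27), (45,x26), (45,x27)}
  {43, 44, 45} × {x27, x28} = {(43,x27), (43,x28), (44,x27), (44,x28), (45,x27), (45,x28)}
  {43, 44, 45} × {x26, x27, x28} = {(43,x26), (43,x27), (43,x28), (44,x26), (44,x27), (44,x28), (45,x26), (45,x27), (45,x28)}
These 21 distinct sets form the basis B.
Close under arbitrary unions to get τ_{X×Y}; counting gives |τ_{X×Y}| = 70.


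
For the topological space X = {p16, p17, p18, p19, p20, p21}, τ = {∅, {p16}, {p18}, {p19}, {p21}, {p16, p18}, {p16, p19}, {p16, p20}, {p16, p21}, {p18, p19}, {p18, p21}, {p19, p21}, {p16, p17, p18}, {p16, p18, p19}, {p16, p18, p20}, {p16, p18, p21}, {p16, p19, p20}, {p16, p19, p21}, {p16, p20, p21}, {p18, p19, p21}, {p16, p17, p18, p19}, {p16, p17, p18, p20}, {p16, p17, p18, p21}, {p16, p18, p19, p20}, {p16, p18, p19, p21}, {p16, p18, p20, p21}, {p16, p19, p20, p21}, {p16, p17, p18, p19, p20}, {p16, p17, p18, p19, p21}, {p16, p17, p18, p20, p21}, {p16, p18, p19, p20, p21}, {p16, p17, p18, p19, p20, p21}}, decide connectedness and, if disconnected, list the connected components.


(X, τ) is disconnected; components = [{p19}, {p21}, {p16, p17, p18, p20}].

Find clopen sets (U ∈ τ with X ∖ U ∈ τ):
  U = ∅, X ∖ U = {p16, p17, p18, p19, p20, p21} — both open, so U is clopen.
  U = {p19}, X ∖ U = {p16, p17, p18, p20, p21} — both open, so U is clopen.
  U = {p21}, X ∖ U = {p16, p17, p18, p19, p20} — both open, so U is clopen.
  U = {p19, p21}, X ∖ U = {p16, p17, p18, p20} — both open, so U is clopen.
  U = {p16, p17, p18, p20}, X ∖ U = {p19, p21} — both open, so U is clopen.
  U = {p16, p17, p18, p19, p20}, X ∖ U = {p21} — both open, so U is clopen.
  U = {p16, p17, p18, p20, p21}, X ∖ U = {p19} — both open, so U is clopen.
  U = {p16, p17, p18, p19, p20, p21}, X ∖ U = ∅ — both open, so U is clopen.
Nontrivial clopen(s) exist: e.g. {p16, p17, p18, p20}. So (X, τ) is disconnected.
Compute connected components by grouping points that agree on all clopens:
  component: {p19}
  component: {p21}
  component: {p16, p17, p18, p20}


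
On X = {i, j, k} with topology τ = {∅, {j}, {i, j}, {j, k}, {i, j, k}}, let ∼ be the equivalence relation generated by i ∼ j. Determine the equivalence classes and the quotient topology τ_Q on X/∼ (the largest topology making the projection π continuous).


X/∼ = {[i=j], [k]}; |τ_Q| = 3.

Equivalence classes: [i=j], [k].
Quotient map π: X → X/∼ sends i ↦ [i=j], j ↦ [i=j], k ↦ [k].
For each subset V ⊆ X/∼, compute π^{-1}(V) ⊆ X and check whether π^{-1}(V) ∈ τ. V is open in τ_Q iff π^{-1}(V) ∈ τ.
  V = {}: π^{-1}(V) = ∅ ∈ τ ✓.
  V = {[i=j]}: π^{-1}(V) = {i, j} ∈ τ ✓.
  V = {[k]}: π^{-1}(V) = {k} ∉ τ ✗.
  V = {[i=j], [k]}: π^{-1}(V) = {i, j, k} ∈ τ ✓.
Open sets in the quotient: τ_Q = {{}, {[i=j]}, {[i=j], [k]}} (3 elements).


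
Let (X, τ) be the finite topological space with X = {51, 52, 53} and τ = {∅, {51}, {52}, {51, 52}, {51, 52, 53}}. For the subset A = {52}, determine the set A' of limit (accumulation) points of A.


A' = {53}

For each x ∈ X, list the open sets U ∈ τ with x ∈ U, then check whether U ∩ (A ∖ {x}) ≠ ∅ for every such U.
  x = 51: open {51} ∋ x has {51} ∩ (A ∖ {51}) = ∅, so x is NOT a limit point.
  x = 52: open {52} ∋ x has {52} ∩ (A ∖ {52}) = ∅, so x is NOT a limit point.
  x = 53: opens ∋ x are {51, 52, 53}; each meets A ∖ {53}, so x IS a limit point.
Collecting: A' = {53}.


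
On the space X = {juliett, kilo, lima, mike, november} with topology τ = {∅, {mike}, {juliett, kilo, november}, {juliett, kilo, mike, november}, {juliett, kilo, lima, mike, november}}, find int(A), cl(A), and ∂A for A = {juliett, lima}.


int(A) = ∅, cl(A) = {juliett, kilo, lima, november}, ∂A = {juliett, kilo, lima, november}.

Closed sets in (X, τ) are complements of opens:
  closed(X, τ) = {∅, {lima}, {lima, mike}, {juliett, kilo, lima, november}, {juliett, kilo, lima, mike, november}}.
int(A) = ⋃ {U ∈ τ : U ⊆ A}. Opens contained in A: ∅.
Taking the union of these: int(A) = ∅.
cl(A) = ⋂ {C closed : A ⊆ C}. Closed sets containing A: {juliett, kilo, lima, november}, {juliett, kilo, lima, mike, november}.
Intersecting these: cl(A) = {juliett, kilo, lima, november}.
∂A = cl(A) ∖ int(A) = {juliett, kilo, lima, november} ∖ ∅ = {juliett, kilo, lima, november}.


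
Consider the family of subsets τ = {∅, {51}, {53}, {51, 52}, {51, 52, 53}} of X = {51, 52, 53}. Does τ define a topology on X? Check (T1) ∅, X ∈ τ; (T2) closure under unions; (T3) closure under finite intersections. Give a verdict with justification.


τ is NOT a topology on X.

Axiom (T1): ∅ ∈ τ? Yes; X ∈ τ? Yes.
Axiom (T2/T3): check pairwise unions and intersections of members of τ.
Counterexample for (T2): {51} ∪ {53} = {51, 53} ∉ τ. Therefore τ is NOT a topology.
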